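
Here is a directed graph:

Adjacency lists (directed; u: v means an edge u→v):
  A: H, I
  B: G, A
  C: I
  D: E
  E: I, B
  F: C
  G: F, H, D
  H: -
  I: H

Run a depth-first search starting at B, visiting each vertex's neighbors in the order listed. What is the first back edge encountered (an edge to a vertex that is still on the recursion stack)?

DFS from B (visiting each vertex's neighbors in the order listed); mark gray on enter, black on exit:
B gray
  G gray
    F gray
      C gray
        I gray
          H gray
          H black
        I black
      C black
    F black
    G→H: H black — skip
    D gray
      E gray
        E→I: I black — skip
        E→B: B is gray → back edge
First back edge: E → B.

E→B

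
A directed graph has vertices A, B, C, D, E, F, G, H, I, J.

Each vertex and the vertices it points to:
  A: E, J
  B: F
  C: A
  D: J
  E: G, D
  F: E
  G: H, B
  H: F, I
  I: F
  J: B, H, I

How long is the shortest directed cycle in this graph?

4

For each vertex v, BFS finds the shortest path from v back to v.
The shortest such closed walk is E → G → B → F → E, length 4.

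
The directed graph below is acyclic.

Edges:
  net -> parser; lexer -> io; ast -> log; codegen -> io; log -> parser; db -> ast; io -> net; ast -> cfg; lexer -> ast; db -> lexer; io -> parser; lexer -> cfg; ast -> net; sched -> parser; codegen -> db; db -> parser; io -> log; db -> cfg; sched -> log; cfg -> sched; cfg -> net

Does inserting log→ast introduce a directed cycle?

Yes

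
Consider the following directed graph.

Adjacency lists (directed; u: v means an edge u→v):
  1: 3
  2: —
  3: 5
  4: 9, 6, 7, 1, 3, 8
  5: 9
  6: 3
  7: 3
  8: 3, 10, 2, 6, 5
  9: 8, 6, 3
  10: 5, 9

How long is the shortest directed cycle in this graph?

3

For each vertex v, BFS finds the shortest path from v back to v.
The shortest such closed walk is 8 → 5 → 9 → 8, length 3.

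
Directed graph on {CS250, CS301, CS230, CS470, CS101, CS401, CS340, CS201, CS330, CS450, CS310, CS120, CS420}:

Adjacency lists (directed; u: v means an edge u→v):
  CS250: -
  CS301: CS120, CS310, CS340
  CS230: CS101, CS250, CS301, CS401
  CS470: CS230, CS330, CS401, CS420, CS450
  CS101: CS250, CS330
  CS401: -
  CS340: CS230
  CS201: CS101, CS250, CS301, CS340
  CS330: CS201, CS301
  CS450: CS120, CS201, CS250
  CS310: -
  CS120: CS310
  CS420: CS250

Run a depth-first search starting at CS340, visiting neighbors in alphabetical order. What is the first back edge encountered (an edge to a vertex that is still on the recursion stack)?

DFS from CS340 (visiting neighbors in alphabetical order); mark gray on enter, black on exit:
CS340 gray
  CS230 gray
    CS101 gray
      CS250 gray
      CS250 black
      CS330 gray
        CS201 gray
          CS201→CS101: CS101 is gray → back edge
First back edge: CS201 → CS101.

CS201→CS101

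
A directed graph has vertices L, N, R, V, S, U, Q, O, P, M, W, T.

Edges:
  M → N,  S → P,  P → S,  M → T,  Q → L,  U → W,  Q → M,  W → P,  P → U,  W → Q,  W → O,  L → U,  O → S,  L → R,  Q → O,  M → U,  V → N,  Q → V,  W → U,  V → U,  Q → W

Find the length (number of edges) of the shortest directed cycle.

2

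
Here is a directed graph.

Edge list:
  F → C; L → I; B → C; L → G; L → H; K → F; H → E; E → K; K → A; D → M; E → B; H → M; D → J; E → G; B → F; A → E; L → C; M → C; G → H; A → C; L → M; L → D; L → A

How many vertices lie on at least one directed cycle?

A vertex is on a directed cycle iff it belongs to a strongly connected component of size ≥ 2 (or has a self-loop).
The vertices on cycles are {A, E, G, H, K} — 5 in total.

5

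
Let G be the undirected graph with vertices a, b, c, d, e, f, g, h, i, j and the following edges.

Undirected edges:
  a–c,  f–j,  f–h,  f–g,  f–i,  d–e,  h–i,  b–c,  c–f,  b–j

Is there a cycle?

DFS, tracking each vertex's parent; an edge to a visited non-parent vertex closes a cycle.
Start from j:
visit j (parent –)
  visit b (parent j)
    visit c (parent b)
      visit a (parent c)
        a–c: parent, skip
      visit f (parent c)
        visit i (parent f)
          visit h (parent i)
            h–f: f visited and ≠ parent → cycle
Cycle: f – i – h – f.

Yes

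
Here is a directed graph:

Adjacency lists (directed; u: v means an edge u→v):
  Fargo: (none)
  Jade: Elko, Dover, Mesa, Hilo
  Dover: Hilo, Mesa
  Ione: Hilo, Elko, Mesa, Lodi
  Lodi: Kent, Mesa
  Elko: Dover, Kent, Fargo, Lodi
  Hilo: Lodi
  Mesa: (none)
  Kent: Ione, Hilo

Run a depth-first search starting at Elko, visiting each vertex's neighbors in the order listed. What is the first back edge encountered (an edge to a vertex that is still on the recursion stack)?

Ione->Hilo

DFS from Elko (visiting each vertex's neighbors in the order listed); mark gray on enter, black on exit:
Elko gray
  Dover gray
    Hilo gray
      Lodi gray
        Kent gray
          Ione gray
            Ione→Hilo: Hilo is gray → back edge
First back edge: Ione → Hilo.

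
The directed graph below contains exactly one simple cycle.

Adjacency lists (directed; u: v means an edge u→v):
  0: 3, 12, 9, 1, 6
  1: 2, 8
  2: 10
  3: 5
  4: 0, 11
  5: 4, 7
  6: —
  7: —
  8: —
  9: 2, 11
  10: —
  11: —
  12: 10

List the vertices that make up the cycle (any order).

DFS with gray/black marking from 4:
4 gray
  0 gray
    3 gray
      5 gray
        5→4: 4 is gray → back edge
Back edge closes the cycle 4 → 0 → 3 → 5 → 4; its vertices are {0, 3, 4, 5}.

0, 3, 4, 5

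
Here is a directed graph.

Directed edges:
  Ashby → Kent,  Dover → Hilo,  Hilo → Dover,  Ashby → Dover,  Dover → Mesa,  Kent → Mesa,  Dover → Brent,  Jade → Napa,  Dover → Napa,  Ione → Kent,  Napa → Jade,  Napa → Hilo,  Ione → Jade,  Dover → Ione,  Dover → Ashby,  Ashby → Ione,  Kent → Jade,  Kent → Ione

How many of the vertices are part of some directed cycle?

7

A vertex is on a directed cycle iff it belongs to a strongly connected component of size ≥ 2 (or has a self-loop).
The vertices on cycles are {Hilo, Ione, Jade, Kent, Napa, Ashby, Dover} — 7 in total.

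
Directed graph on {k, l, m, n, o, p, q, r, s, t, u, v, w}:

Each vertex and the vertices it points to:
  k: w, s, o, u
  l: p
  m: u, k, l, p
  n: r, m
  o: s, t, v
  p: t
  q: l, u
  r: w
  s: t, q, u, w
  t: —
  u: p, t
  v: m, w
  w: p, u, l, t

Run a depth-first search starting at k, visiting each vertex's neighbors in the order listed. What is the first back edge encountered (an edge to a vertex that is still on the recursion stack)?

DFS from k (visiting each vertex's neighbors in the order listed); mark gray on enter, black on exit:
k gray
  w gray
    p gray
      t gray
      t black
    p black
    u gray
      u→p: p black — skip
      u→t: t black — skip
    u black
    l gray
      l→p: p black — skip
    l black
    w→t: t black — skip
  w black
  s gray
    s→t: t black — skip
    q gray
      q→l: l black — skip
      q→u: u black — skip
    q black
    s→u: u black — skip
    s→w: w black — skip
  s black
  o gray
    o→s: s black — skip
    o→t: t black — skip
    v gray
      m gray
        m→u: u black — skip
        m→k: k is gray → back edge
First back edge: m → k.

m→k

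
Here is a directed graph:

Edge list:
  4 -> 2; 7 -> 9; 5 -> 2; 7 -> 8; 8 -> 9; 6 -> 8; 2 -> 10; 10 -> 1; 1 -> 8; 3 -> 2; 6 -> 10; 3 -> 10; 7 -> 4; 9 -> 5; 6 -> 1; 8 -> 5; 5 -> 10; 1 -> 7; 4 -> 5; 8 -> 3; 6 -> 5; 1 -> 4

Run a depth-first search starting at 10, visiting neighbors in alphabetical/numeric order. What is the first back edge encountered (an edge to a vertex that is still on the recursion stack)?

2→10

DFS from 10 (visiting neighbors in alphabetical/numeric order); mark gray on enter, black on exit:
10 gray
  1 gray
    4 gray
      2 gray
        2→10: 10 is gray → back edge
First back edge: 2 → 10.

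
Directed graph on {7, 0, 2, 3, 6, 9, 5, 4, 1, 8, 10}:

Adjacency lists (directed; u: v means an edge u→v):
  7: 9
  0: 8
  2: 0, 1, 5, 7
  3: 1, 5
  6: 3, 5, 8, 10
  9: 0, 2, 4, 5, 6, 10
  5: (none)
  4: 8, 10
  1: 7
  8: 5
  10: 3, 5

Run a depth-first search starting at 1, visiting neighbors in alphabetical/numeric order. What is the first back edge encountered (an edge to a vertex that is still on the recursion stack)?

2→1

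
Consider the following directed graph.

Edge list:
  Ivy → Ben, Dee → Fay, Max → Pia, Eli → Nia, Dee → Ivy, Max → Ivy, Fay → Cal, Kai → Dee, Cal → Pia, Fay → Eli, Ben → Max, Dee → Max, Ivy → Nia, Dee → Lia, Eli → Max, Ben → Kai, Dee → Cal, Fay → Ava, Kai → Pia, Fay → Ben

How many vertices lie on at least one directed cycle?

A vertex is on a directed cycle iff it belongs to a strongly connected component of size ≥ 2 (or has a self-loop).
The vertices on cycles are {Ben, Dee, Eli, Fay, Ivy, Kai, Max} — 7 in total.

7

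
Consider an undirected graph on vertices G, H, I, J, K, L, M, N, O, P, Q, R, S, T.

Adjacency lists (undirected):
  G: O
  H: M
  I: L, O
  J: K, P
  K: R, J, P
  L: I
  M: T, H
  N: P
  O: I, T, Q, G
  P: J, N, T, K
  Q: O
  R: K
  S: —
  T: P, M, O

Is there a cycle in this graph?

Yes

DFS, tracking each vertex's parent; an edge to a visited non-parent vertex closes a cycle.
Start from T:
visit T (parent –)
  visit P (parent T)
    visit J (parent P)
      visit K (parent J)
        visit R (parent K)
          R–K: parent, skip
        K–J: parent, skip
        K–P: P visited and ≠ parent → cycle
Cycle: P – J – K – P.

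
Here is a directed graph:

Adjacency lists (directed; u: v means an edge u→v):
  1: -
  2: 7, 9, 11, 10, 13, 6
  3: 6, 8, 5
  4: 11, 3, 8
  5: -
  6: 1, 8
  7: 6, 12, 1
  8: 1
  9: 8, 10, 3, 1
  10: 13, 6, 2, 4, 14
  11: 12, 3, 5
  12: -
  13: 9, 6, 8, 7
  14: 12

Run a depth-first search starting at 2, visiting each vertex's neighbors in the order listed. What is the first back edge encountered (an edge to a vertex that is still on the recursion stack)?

13→9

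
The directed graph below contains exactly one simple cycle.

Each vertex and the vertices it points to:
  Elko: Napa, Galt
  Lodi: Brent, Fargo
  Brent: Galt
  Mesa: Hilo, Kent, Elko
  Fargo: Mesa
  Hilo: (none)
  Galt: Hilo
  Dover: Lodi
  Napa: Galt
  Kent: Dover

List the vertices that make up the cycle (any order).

Kent, Lodi, Mesa, Dover, Fargo

DFS with gray/black marking from Lodi:
Lodi gray
  Brent gray
    Galt gray
      Hilo gray
      Hilo black
    Galt black
  Brent black
  Fargo gray
    Mesa gray
      Mesa→Hilo: Hilo black — skip
      Kent gray
        Dover gray
          Dover→Lodi: Lodi is gray → back edge
Back edge closes the cycle Lodi → Fargo → Mesa → Kent → Dover → Lodi; its vertices are {Kent, Lodi, Mesa, Dover, Fargo}.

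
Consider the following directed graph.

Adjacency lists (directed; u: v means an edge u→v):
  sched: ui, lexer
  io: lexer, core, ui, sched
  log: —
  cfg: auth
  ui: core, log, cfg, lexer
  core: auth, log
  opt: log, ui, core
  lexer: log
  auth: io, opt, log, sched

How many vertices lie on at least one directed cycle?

7

A vertex is on a directed cycle iff it belongs to a strongly connected component of size ≥ 2 (or has a self-loop).
The vertices on cycles are {io, ui, cfg, opt, auth, core, sched} — 7 in total.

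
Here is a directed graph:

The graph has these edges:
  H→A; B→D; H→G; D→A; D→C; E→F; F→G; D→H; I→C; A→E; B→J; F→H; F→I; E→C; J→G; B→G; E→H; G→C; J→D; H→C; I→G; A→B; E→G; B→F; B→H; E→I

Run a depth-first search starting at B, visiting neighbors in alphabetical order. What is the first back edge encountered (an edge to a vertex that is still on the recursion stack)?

DFS from B (visiting neighbors in alphabetical order); mark gray on enter, black on exit:
B gray
  D gray
    A gray
      A→B: B is gray → back edge
First back edge: A → B.

A->B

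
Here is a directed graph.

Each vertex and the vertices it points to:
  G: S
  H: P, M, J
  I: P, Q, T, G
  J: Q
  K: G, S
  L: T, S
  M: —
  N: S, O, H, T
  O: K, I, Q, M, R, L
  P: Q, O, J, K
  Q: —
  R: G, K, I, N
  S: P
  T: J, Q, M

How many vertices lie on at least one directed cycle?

10

A vertex is on a directed cycle iff it belongs to a strongly connected component of size ≥ 2 (or has a self-loop).
The vertices on cycles are {G, H, I, K, L, N, O, P, R, S} — 10 in total.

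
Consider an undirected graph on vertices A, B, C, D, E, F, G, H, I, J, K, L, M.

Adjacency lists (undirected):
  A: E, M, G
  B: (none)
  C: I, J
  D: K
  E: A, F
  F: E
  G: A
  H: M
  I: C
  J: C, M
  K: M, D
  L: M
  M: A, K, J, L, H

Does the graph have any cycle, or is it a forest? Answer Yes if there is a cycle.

No

DFS, tracking each vertex's parent; an edge to a visited non-parent vertex closes a cycle.
Start from B:
visit B (parent –)
visit A (parent –)
  visit E (parent A)
    E–A: parent, skip
    visit F (parent E)
      F–E: parent, skip
  visit M (parent A)
    M–A: parent, skip
    visit K (parent M)
      K–M: parent, skip
      visit D (parent K)
        D–K: parent, skip
    visit J (parent M)
      visit C (parent J)
        visit I (parent C)
          I–C: parent, skip
        C–J: parent, skip
      J–M: parent, skip
    visit L (parent M)
      L–M: parent, skip
    visit H (parent M)
      H–M: parent, skip
  visit G (parent A)
    G–A: parent, skip
No non-parent visited neighbor found — the graph is a forest.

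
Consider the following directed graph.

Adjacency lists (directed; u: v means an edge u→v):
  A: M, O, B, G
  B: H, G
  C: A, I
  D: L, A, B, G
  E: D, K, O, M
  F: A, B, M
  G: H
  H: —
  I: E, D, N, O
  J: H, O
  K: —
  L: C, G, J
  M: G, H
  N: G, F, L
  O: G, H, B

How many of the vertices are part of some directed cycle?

A vertex is on a directed cycle iff it belongs to a strongly connected component of size ≥ 2 (or has a self-loop).
The vertices on cycles are {C, D, E, I, L, N} — 6 in total.

6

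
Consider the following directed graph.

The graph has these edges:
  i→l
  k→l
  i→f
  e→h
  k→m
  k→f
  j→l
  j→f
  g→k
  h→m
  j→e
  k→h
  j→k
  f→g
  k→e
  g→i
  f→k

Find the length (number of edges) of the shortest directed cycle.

2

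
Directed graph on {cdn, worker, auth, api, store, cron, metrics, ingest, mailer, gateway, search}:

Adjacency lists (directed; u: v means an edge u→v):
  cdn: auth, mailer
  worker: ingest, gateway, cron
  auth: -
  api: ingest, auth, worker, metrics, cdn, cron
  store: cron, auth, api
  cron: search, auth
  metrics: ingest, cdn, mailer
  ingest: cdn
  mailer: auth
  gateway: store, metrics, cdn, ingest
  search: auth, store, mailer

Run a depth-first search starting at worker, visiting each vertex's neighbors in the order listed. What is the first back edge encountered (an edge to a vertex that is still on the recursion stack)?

search->store

DFS from worker (visiting each vertex's neighbors in the order listed); mark gray on enter, black on exit:
worker gray
  ingest gray
    cdn gray
      auth gray
      auth black
      mailer gray
        mailer→auth: auth black — skip
      mailer black
    cdn black
  ingest black
  gateway gray
    store gray
      cron gray
        search gray
          search→auth: auth black — skip
          search→store: store is gray → back edge
First back edge: search → store.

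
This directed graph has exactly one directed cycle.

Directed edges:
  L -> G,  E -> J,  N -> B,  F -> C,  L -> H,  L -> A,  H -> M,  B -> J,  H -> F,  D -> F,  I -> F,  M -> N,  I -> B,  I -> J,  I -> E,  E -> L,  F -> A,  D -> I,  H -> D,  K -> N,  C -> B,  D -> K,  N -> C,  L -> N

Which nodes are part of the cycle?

D, E, H, I, L

DFS with gray/black marking from L:
L gray
  N gray
    B gray
      J gray
      J black
    B black
    C gray
      C→B: B black — skip
    C black
  N black
  G gray
  G black
  A gray
  A black
  H gray
    D gray
      F gray
        F→A: A black — skip
        F→C: C black — skip
      F black
      I gray
        I→B: B black — skip
        I→F: F black — skip
        E gray
          E→J: J black — skip
          E→L: L is gray → back edge
Back edge closes the cycle L → H → D → I → E → L; its vertices are {D, E, H, I, L}.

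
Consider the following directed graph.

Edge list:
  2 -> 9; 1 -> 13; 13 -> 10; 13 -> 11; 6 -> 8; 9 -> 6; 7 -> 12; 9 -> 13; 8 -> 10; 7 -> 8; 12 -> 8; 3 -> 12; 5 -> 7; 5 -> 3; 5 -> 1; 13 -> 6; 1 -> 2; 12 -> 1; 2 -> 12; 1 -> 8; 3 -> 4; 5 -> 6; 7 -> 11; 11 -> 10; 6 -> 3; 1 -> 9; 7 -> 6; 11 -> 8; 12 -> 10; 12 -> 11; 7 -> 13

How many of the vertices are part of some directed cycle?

7

A vertex is on a directed cycle iff it belongs to a strongly connected component of size ≥ 2 (or has a self-loop).
The vertices on cycles are {1, 2, 3, 6, 9, 12, 13} — 7 in total.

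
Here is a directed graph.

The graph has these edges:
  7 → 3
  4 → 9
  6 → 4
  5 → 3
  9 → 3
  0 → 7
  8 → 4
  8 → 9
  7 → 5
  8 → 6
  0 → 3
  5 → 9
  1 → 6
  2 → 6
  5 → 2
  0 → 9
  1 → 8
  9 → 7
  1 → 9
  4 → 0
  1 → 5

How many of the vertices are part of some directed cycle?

7

A vertex is on a directed cycle iff it belongs to a strongly connected component of size ≥ 2 (or has a self-loop).
The vertices on cycles are {0, 2, 4, 5, 6, 7, 9} — 7 in total.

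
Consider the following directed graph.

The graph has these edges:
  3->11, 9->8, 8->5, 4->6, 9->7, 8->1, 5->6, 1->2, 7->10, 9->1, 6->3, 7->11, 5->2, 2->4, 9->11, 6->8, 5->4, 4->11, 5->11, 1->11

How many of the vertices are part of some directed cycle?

A vertex is on a directed cycle iff it belongs to a strongly connected component of size ≥ 2 (or has a self-loop).
The vertices on cycles are {1, 2, 4, 5, 6, 8} — 6 in total.

6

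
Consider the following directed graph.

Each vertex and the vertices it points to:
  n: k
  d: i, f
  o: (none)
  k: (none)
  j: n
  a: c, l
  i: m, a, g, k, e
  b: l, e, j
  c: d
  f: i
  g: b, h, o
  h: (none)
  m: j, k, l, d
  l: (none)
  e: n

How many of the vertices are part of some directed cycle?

6

A vertex is on a directed cycle iff it belongs to a strongly connected component of size ≥ 2 (or has a self-loop).
The vertices on cycles are {a, c, d, f, i, m} — 6 in total.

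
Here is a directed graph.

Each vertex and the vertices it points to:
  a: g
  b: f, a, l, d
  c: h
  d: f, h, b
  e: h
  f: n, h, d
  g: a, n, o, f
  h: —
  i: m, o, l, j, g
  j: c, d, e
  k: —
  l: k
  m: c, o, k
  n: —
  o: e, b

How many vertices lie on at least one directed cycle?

A vertex is on a directed cycle iff it belongs to a strongly connected component of size ≥ 2 (or has a self-loop).
The vertices on cycles are {a, b, d, f, g, o} — 6 in total.

6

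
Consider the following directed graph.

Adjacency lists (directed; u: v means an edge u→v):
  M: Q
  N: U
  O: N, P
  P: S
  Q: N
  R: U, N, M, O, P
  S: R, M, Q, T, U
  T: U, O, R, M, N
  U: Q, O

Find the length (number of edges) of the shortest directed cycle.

3

For each vertex v, BFS finds the shortest path from v back to v.
The shortest such closed walk is S → R → P → S, length 3.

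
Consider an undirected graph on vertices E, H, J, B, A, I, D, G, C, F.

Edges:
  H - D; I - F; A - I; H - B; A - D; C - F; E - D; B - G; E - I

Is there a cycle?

Yes

DFS, tracking each vertex's parent; an edge to a visited non-parent vertex closes a cycle.
Start from I:
visit I (parent –)
  visit E (parent I)
    E–I: parent, skip
    visit D (parent E)
      visit H (parent D)
        visit B (parent H)
          visit G (parent B)
            G–B: parent, skip
          B–H: parent, skip
        H–D: parent, skip
      D–E: parent, skip
      visit A (parent D)
        A–D: parent, skip
        A–I: I visited and ≠ parent → cycle
Cycle: I – E – D – A – I.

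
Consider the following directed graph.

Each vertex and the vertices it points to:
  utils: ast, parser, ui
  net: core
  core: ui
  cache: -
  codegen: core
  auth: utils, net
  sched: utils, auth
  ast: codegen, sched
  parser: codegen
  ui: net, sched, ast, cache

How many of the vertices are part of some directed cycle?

9

A vertex is on a directed cycle iff it belongs to a strongly connected component of size ≥ 2 (or has a self-loop).
The vertices on cycles are {ui, ast, net, auth, core, sched, utils, parser, codegen} — 9 in total.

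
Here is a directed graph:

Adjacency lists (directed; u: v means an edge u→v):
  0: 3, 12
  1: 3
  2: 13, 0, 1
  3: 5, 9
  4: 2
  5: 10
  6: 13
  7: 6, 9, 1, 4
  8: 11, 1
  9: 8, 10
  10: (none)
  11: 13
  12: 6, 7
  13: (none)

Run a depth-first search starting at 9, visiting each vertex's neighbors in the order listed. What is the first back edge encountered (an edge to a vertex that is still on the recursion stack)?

3->9

DFS from 9 (visiting each vertex's neighbors in the order listed); mark gray on enter, black on exit:
9 gray
  8 gray
    11 gray
      13 gray
      13 black
    11 black
    1 gray
      3 gray
        5 gray
          10 gray
          10 black
        5 black
        3→9: 9 is gray → back edge
First back edge: 3 → 9.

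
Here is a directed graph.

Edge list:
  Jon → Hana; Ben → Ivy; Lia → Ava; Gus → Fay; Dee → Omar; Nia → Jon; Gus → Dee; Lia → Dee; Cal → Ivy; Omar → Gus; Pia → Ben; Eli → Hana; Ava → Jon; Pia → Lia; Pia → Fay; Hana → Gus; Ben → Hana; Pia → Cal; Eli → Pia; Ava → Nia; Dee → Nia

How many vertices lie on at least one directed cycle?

A vertex is on a directed cycle iff it belongs to a strongly connected component of size ≥ 2 (or has a self-loop).
The vertices on cycles are {Dee, Gus, Jon, Nia, Hana, Omar} — 6 in total.

6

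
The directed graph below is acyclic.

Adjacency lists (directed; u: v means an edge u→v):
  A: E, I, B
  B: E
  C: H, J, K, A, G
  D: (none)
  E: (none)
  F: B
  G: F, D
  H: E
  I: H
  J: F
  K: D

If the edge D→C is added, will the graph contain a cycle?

Yes

Adding D→C creates a cycle iff C can already reach D.
Path from C: C → K → D.
So C → … → D → C is a cycle.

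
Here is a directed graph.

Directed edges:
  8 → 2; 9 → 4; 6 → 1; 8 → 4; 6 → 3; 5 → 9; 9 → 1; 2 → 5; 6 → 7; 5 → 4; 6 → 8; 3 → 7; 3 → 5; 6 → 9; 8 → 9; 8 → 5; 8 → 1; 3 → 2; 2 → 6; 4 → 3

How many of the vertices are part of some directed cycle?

7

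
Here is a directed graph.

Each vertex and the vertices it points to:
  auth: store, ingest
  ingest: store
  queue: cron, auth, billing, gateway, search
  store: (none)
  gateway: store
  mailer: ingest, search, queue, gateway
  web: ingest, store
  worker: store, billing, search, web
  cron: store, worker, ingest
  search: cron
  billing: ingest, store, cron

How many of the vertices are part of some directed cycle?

A vertex is on a directed cycle iff it belongs to a strongly connected component of size ≥ 2 (or has a self-loop).
The vertices on cycles are {cron, search, worker, billing} — 4 in total.

4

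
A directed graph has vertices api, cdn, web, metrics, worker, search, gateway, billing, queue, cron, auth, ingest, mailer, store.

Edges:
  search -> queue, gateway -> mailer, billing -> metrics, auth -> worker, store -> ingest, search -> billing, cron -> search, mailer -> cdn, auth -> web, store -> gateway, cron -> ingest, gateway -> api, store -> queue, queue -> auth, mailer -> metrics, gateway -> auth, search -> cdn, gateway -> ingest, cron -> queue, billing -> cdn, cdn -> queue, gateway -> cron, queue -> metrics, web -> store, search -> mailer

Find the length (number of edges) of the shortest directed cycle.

4

For each vertex v, BFS finds the shortest path from v back to v.
The shortest such closed walk is gateway → auth → web → store → gateway, length 4.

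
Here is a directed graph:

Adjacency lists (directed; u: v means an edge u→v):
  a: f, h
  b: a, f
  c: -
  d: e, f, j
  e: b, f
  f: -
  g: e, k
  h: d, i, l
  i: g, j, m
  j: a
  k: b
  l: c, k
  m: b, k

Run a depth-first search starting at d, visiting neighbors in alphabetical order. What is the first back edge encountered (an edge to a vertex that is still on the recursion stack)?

h→d

DFS from d (visiting neighbors in alphabetical order); mark gray on enter, black on exit:
d gray
  e gray
    b gray
      a gray
        f gray
        f black
        h gray
          h→d: d is gray → back edge
First back edge: h → d.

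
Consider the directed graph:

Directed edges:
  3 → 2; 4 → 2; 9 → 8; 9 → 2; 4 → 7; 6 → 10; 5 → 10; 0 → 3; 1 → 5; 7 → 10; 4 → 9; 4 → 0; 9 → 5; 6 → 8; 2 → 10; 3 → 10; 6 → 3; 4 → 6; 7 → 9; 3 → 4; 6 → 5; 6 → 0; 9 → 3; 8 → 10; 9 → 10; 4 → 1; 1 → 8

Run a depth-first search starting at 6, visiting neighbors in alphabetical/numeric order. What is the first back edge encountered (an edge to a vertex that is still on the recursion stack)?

DFS from 6 (visiting neighbors in alphabetical/numeric order); mark gray on enter, black on exit:
6 gray
  0 gray
    3 gray
      2 gray
        10 gray
        10 black
      2 black
      4 gray
        4→0: 0 is gray → back edge
First back edge: 4 → 0.

4→0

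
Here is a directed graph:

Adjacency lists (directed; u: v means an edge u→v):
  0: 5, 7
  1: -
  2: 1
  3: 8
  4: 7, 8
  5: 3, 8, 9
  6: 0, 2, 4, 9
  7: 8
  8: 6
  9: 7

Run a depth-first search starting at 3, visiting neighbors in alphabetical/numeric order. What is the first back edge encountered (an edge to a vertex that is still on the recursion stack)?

DFS from 3 (visiting neighbors in alphabetical/numeric order); mark gray on enter, black on exit:
3 gray
  8 gray
    6 gray
      0 gray
        5 gray
          5→3: 3 is gray → back edge
First back edge: 5 → 3.

5->3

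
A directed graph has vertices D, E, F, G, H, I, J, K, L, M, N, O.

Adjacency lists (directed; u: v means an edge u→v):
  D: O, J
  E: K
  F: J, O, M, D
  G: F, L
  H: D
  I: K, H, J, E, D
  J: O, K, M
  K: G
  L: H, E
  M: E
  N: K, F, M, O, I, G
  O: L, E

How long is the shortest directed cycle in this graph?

4

For each vertex v, BFS finds the shortest path from v back to v.
The shortest such closed walk is G → L → E → K → G, length 4.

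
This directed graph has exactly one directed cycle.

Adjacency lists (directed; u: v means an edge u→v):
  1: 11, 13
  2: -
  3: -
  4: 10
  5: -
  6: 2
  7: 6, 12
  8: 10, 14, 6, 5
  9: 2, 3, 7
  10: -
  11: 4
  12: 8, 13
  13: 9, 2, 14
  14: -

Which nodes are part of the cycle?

7, 9, 12, 13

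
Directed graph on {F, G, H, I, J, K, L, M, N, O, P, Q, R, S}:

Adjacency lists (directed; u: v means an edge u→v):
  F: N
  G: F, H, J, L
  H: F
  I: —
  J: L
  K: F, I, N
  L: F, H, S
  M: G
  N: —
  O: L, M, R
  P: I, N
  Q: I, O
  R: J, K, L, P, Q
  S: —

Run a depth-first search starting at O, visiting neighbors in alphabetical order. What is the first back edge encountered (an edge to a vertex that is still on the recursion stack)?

Q→O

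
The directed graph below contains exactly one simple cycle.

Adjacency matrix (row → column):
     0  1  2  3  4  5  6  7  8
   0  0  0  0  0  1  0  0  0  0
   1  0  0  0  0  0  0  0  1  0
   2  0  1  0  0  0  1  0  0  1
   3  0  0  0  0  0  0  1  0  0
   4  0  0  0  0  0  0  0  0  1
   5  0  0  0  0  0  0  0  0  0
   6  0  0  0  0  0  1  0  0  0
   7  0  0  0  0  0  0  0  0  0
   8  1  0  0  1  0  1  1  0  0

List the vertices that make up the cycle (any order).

DFS with gray/black marking from 8:
8 gray
  3 gray
    6 gray
      5 gray
      5 black
    6 black
  3 black
  8→5: 5 black — skip
  8→6: 6 black — skip
  0 gray
    4 gray
      4→8: 8 is gray → back edge
Back edge closes the cycle 8 → 0 → 4 → 8; its vertices are {0, 4, 8}.

0, 4, 8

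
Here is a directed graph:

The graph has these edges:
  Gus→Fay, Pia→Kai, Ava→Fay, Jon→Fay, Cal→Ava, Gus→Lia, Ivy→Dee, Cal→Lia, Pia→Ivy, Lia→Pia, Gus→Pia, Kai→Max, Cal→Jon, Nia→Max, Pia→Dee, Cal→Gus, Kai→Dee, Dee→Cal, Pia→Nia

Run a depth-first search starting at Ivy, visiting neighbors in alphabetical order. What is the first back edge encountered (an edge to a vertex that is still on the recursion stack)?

Pia->Dee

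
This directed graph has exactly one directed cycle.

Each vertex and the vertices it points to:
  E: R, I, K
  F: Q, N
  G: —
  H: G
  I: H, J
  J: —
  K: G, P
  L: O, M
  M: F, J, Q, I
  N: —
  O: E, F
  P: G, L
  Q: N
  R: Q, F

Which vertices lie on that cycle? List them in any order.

E, K, L, O, P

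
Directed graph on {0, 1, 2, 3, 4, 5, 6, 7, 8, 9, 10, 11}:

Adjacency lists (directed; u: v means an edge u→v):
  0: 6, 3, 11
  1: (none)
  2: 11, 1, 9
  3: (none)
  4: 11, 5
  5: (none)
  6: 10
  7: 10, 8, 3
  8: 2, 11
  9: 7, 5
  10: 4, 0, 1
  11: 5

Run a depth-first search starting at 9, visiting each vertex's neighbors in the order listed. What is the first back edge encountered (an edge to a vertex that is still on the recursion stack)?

DFS from 9 (visiting each vertex's neighbors in the order listed); mark gray on enter, black on exit:
9 gray
  7 gray
    10 gray
      4 gray
        11 gray
          5 gray
          5 black
        11 black
        4→5: 5 black — skip
      4 black
      0 gray
        6 gray
          6→10: 10 is gray → back edge
First back edge: 6 → 10.

6->10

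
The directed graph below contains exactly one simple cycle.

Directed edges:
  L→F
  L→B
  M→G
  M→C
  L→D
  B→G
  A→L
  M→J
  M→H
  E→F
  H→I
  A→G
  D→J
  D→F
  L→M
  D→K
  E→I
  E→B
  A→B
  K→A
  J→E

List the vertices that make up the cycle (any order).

A, D, K, L

DFS with gray/black marking from L:
L gray
  B gray
    G gray
    G black
  B black
  F gray
  F black
  M gray
    J gray
      E gray
        I gray
        I black
        E→B: B black — skip
        E→F: F black — skip
      E black
    J black
    M→G: G black — skip
    C gray
    C black
    H gray
      H→I: I black — skip
    H black
  M black
  D gray
    K gray
      A gray
        A→B: B black — skip
        A→L: L is gray → back edge
Back edge closes the cycle L → D → K → A → L; its vertices are {A, D, K, L}.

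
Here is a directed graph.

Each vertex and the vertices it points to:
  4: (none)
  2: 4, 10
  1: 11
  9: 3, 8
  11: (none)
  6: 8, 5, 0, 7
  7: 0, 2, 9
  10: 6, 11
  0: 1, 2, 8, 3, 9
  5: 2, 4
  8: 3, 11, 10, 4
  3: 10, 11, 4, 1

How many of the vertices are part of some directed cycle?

A vertex is on a directed cycle iff it belongs to a strongly connected component of size ≥ 2 (or has a self-loop).
The vertices on cycles are {0, 2, 3, 5, 6, 7, 8, 9, 10} — 9 in total.

9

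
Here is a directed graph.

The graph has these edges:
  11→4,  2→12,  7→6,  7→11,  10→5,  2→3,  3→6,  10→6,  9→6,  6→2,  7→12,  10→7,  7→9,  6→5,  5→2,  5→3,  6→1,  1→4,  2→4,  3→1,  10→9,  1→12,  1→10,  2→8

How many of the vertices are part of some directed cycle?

8

A vertex is on a directed cycle iff it belongs to a strongly connected component of size ≥ 2 (or has a self-loop).
The vertices on cycles are {1, 2, 3, 5, 6, 7, 9, 10} — 8 in total.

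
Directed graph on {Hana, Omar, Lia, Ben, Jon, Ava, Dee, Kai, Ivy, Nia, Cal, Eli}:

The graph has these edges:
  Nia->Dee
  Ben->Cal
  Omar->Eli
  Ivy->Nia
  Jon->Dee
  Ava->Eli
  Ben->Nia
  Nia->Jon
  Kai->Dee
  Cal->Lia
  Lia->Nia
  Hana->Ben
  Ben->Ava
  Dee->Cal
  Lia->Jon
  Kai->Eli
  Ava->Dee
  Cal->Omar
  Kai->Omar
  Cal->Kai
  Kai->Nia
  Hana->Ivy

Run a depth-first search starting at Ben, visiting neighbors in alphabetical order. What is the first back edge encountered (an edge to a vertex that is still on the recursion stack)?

Kai→Dee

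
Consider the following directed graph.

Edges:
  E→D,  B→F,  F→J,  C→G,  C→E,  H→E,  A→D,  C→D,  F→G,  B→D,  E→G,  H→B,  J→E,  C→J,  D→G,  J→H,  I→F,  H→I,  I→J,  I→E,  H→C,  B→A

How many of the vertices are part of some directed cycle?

A vertex is on a directed cycle iff it belongs to a strongly connected component of size ≥ 2 (or has a self-loop).
The vertices on cycles are {B, C, F, H, I, J} — 6 in total.

6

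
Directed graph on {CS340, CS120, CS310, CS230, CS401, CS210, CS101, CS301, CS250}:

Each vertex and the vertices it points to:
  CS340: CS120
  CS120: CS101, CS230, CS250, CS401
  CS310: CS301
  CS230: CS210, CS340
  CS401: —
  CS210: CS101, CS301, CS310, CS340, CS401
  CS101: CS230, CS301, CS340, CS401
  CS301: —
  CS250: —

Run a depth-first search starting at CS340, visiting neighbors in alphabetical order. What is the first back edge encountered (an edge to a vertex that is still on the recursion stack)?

CS210→CS101

DFS from CS340 (visiting neighbors in alphabetical order); mark gray on enter, black on exit:
CS340 gray
  CS120 gray
    CS101 gray
      CS230 gray
        CS210 gray
          CS210→CS101: CS101 is gray → back edge
First back edge: CS210 → CS101.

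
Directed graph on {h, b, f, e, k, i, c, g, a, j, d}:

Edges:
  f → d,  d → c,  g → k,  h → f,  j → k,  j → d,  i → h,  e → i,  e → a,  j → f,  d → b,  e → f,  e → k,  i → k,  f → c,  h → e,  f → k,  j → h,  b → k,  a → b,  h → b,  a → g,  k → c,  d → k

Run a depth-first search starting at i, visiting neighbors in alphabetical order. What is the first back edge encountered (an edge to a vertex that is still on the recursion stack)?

e→i

DFS from i (visiting neighbors in alphabetical order); mark gray on enter, black on exit:
i gray
  h gray
    b gray
      k gray
        c gray
        c black
      k black
    b black
    e gray
      a gray
        a→b: b black — skip
        g gray
          g→k: k black — skip
        g black
      a black
      f gray
        f→c: c black — skip
        d gray
          d→b: b black — skip
          d→c: c black — skip
          d→k: k black — skip
        d black
        f→k: k black — skip
      f black
      e→i: i is gray → back edge
First back edge: e → i.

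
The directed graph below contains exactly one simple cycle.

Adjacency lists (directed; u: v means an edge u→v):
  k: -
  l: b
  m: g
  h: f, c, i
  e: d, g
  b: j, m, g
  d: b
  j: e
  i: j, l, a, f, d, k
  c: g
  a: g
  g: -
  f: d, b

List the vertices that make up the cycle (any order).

b, d, e, j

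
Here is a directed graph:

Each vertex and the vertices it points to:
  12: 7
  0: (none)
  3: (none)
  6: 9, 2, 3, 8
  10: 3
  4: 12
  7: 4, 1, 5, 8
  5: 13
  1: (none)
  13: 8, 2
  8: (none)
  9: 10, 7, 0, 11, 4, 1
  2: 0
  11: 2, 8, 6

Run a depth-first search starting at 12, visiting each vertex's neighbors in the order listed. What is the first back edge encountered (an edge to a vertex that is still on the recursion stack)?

4→12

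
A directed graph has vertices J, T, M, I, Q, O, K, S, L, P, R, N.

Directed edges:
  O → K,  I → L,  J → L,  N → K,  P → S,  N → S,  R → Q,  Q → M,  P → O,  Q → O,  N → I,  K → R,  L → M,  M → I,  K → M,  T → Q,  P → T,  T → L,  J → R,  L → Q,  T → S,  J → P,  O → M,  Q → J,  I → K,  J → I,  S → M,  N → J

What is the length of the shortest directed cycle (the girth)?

For each vertex v, BFS finds the shortest path from v back to v.
The shortest such closed walk is J → R → Q → J, length 3.

3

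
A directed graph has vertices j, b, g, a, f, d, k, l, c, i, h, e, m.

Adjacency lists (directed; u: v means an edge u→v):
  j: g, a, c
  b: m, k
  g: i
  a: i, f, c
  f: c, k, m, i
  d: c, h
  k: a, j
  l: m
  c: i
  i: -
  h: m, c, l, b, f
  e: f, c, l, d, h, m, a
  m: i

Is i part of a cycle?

No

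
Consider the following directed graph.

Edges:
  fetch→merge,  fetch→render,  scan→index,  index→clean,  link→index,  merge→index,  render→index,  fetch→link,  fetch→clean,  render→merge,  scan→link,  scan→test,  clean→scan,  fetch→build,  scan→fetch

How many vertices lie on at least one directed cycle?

A vertex is on a directed cycle iff it belongs to a strongly connected component of size ≥ 2 (or has a self-loop).
The vertices on cycles are {link, scan, clean, fetch, index, merge, render} — 7 in total.

7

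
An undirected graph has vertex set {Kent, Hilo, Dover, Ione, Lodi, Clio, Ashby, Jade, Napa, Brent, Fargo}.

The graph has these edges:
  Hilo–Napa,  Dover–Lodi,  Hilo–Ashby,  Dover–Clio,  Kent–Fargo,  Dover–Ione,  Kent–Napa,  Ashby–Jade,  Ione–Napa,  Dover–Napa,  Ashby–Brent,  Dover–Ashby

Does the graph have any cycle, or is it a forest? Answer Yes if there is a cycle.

Yes

DFS, tracking each vertex's parent; an edge to a visited non-parent vertex closes a cycle.
Start from Lodi:
visit Lodi (parent –)
  visit Dover (parent Lodi)
    Dover–Lodi: parent, skip
    visit Ashby (parent Dover)
      visit Jade (parent Ashby)
        Jade–Ashby: parent, skip
      visit Brent (parent Ashby)
        Brent–Ashby: parent, skip
      Ashby–Dover: parent, skip
      visit Hilo (parent Ashby)
        Hilo–Ashby: parent, skip
        visit Napa (parent Hilo)
          visit Kent (parent Napa)
            Kent–Napa: parent, skip
            visit Fargo (parent Kent)
              Fargo–Kent: parent, skip
          Napa–Hilo: parent, skip
          visit Ione (parent Napa)
            Ione–Napa: parent, skip
            Ione–Dover: Dover visited and ≠ parent → cycle
Cycle: Dover – Ashby – Hilo – Napa – Ione – Dover.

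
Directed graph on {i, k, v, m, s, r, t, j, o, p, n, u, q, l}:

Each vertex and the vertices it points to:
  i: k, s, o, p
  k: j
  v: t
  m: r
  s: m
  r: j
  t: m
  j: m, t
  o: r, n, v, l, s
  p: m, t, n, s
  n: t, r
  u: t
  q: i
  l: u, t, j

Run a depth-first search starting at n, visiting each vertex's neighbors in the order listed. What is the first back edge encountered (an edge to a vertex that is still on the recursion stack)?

j->m

DFS from n (visiting each vertex's neighbors in the order listed); mark gray on enter, black on exit:
n gray
  t gray
    m gray
      r gray
        j gray
          j→m: m is gray → back edge
First back edge: j → m.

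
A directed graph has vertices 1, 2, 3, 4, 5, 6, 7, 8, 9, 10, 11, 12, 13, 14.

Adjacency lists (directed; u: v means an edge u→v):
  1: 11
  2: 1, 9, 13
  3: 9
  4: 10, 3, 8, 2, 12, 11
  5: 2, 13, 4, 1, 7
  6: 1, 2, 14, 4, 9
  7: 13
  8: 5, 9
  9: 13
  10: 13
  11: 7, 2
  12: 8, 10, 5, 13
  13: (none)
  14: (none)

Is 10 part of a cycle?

No

10 lies on a cycle iff there is a path from 10 back to itself.
Exploring from 10, it never reaches itself; equivalently, its strongly connected component is a singleton.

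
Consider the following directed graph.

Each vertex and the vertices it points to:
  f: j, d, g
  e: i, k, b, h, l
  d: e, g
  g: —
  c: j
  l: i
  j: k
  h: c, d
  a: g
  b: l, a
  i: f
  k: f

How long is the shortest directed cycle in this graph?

For each vertex v, BFS finds the shortest path from v back to v.
The shortest such closed walk is e → h → d → e, length 3.

3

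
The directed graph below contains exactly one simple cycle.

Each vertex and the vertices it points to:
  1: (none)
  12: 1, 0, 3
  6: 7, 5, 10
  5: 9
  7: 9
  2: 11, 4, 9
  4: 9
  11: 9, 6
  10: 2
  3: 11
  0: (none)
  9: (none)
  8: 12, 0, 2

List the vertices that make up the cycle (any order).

DFS with gray/black marking from 2:
2 gray
  11 gray
    9 gray
    9 black
    6 gray
      7 gray
        7→9: 9 black — skip
      7 black
      5 gray
        5→9: 9 black — skip
      5 black
      10 gray
        10→2: 2 is gray → back edge
Back edge closes the cycle 2 → 11 → 6 → 10 → 2; its vertices are {2, 6, 10, 11}.

2, 6, 10, 11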